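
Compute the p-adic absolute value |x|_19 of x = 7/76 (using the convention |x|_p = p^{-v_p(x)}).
|7/76|_19 = 19

Step 1 — compute v_19(x) by factoring powers of 19 out of the numerator and denominator: v_19(7/76) = -1. Step 2 — apply |x|_p = p^{-v_p(x)} = 19^{1} = 19.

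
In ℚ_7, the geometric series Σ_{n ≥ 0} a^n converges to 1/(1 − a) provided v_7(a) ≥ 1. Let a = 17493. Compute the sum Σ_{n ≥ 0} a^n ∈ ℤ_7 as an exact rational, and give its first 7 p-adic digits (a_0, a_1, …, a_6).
Σ a^n = 1/(1 − a) = -1/17492;  first 7 digits = (1, 0, 0, 2, 0, 1, 4)

v_7(a) = 3 ≥ 1, so the series converges in ℤ_7 to 1/(1 − a) = 1/(1 − 17493) = -1/17492. Expand this rational in ℤ_7: compute digits iteratively via d_i = x_i mod 7, x_{i+1} = (x_i − d_i)/7. The first 7 digits are (1, 0, 0, 2, 0, 1, 4).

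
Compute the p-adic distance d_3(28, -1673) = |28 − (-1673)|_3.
d_3(28, -1673) = 1/243

Step 1 — x − y = 28 − (-1673) = 1701. Step 2 — v_3(1701) = 5 (factor: 1701 = (3^5 · 7); the sign does not affect v_p). Step 3 — |x − y|_3 = 3^{-5} = 1/243.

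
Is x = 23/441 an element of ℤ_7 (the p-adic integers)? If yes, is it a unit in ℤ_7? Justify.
x ∉ ℤ_7 (v_7(x) = -2 < 0)

ℤ_7 = {x ∈ ℚ_7 : v_7(x) ≥ 0} and ℤ_7^× = {x ∈ ℤ_7 : v_7(x) = 0}. Here v_7(23/441) = v_7(num) − v_7(den) = -2; compare against these criteria.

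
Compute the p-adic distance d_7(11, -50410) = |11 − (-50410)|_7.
d_7(11, -50410) = 1/16807

Step 1 — x − y = 11 − (-50410) = 50421. Step 2 — v_7(50421) = 5 (factor: 50421 = (7^5 · 3); the sign does not affect v_p). Step 3 — |x − y|_7 = 7^{-5} = 1/16807.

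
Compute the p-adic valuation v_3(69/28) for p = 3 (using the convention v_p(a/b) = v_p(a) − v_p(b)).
v_3(69/28) = 1

Factor powers of 3 from the numerator and denominator of the reduced fraction: 69 = 3^1 · 23 and 28 = 3^0 · 28. Apply v_p(a/b) = v_p(a) − v_p(b): v_3(69/28) = 1 − 0 = 1.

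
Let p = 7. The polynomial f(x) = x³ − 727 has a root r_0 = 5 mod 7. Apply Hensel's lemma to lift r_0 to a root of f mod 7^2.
r_1 = 47 (mod 49)

Hensel: r_{i+1} = r_i − f(r_i)/f′(r_i) mod 7^{i+2}, where f′(x) = 3x². Iterate:
  r_0 = 5 (mod 7)
  r_1 = 47 (mod 49)
Final: r = 47 with f(r) ≡ 0 mod 7^2.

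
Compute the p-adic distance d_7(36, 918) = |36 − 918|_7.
d_7(36, 918) = 1/49

Step 1 — x − y = 36 − 918 = -882. Step 2 — v_7(-882) = 2 (factor: -882 = −(7^2 · 18); the sign does not affect v_p). Step 3 — |x − y|_7 = 7^{-2} = 1/49.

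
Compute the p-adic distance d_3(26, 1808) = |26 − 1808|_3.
d_3(26, 1808) = 1/81

Step 1 — x − y = 26 − 1808 = -1782. Step 2 — v_3(-1782) = 4 (factor: -1782 = −(3^4 · 22); the sign does not affect v_p). Step 3 — |x − y|_3 = 3^{-4} = 1/81.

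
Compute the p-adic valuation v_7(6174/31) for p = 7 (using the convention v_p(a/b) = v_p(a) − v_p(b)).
v_7(6174/31) = 3

Factor powers of 7 from the numerator and denominator of the reduced fraction: 6174 = 7^3 · 18 and 31 = 7^0 · 31. Apply v_p(a/b) = v_p(a) − v_p(b): v_7(6174/31) = 3 − 0 = 3.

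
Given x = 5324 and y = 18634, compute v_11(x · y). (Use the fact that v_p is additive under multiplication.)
v_11(99207416) = 6

v_p(x) = 3 (factor: 5324 = 11^3 · 4); v_p(y) = 3 (factor: 18634 = 11^3 · 14). Additivity: v_p(xy) = v_p(x) + v_p(y) = 3 + 3 = 6. (Direct check: xy = 99207416 = 11^6 · (56).)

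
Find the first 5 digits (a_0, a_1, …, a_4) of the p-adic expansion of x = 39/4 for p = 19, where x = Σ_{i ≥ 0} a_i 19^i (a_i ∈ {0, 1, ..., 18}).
(a_0, …, a_4) = (5, 5, 14, 4, 14)

v_19(39/4) = 0 (numerator and denominator both coprime to 19), so x ∈ ℤ_19^×. Compute digits iteratively via a_i = x_i mod 19, x_{i+1} = (x_i − a_i)/19, with x_0 = x:
  x_0 = 39/4;  a_0 = 5;  x_1 = (x_0 − 5)/19 = 1/4
  x_1 = 1/4;  a_1 = 5;  x_2 = (x_1 − 5)/19 = -1/4
  x_2 = -1/4;  a_2 = 14;  x_3 = (x_2 − 14)/19 = -3/4
  x_3 = -3/4;  a_3 = 4;  x_4 = (x_3 − 4)/19 = -1/4
  x_4 = -1/4;  a_4 = 14;  x_5 = (x_4 − 14)/19 = -3/4
Digits: (5, 5, 14, 4, 14).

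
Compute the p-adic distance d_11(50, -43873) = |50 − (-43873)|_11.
d_11(50, -43873) = 1/14641

Step 1 — x − y = 50 − (-43873) = 43923. Step 2 — v_11(43923) = 4 (factor: 43923 = (11^4 · 3); the sign does not affect v_p). Step 3 — |x − y|_11 = 11^{-4} = 1/14641.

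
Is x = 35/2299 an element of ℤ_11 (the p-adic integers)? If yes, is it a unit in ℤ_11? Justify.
x ∉ ℤ_11 (v_11(x) = -2 < 0)

ℤ_11 = {x ∈ ℚ_11 : v_11(x) ≥ 0} and ℤ_11^× = {x ∈ ℤ_11 : v_11(x) = 0}. Here v_11(35/2299) = v_11(num) − v_11(den) = -2; compare against these criteria.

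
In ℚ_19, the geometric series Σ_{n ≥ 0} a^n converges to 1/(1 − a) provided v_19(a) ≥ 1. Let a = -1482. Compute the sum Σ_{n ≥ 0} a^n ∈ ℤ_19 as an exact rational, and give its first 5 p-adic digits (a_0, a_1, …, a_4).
Σ a^n = 1/(1 − a) = 1/1483;  first 5 digits = (1, 17, 18, 7, 3)

v_19(a) = 1 ≥ 1, so the series converges in ℤ_19 to 1/(1 − a) = 1/(1 − (-1482)) = 1/1483. Expand this rational in ℤ_19: compute digits iteratively via d_i = x_i mod 19, x_{i+1} = (x_i − d_i)/19. The first 5 digits are (1, 17, 18, 7, 3).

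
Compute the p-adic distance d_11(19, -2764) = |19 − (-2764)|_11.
d_11(19, -2764) = 1/121

Step 1 — x − y = 19 − (-2764) = 2783. Step 2 — v_11(2783) = 2 (factor: 2783 = (11^2 · 23); the sign does not affect v_p). Step 3 — |x − y|_11 = 11^{-2} = 1/121.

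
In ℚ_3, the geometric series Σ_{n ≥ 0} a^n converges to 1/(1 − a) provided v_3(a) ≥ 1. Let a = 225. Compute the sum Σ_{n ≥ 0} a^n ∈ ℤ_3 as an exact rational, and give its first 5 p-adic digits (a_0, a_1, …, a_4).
Σ a^n = 1/(1 − a) = -1/224;  first 5 digits = (1, 0, 1, 2, 0)

v_3(a) = 2 ≥ 1, so the series converges in ℤ_3 to 1/(1 − a) = 1/(1 − 225) = -1/224. Expand this rational in ℤ_3: compute digits iteratively via d_i = x_i mod 3, x_{i+1} = (x_i − d_i)/3. The first 5 digits are (1, 0, 1, 2, 0).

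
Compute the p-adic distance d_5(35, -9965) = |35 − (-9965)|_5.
d_5(35, -9965) = 1/625

Step 1 — x − y = 35 − (-9965) = 10000. Step 2 — v_5(10000) = 4 (factor: 10000 = (5^4 · 16); the sign does not affect v_p). Step 3 — |x − y|_5 = 5^{-4} = 1/625.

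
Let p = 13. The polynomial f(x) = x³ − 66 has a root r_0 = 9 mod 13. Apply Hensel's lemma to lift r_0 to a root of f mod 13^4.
r_3 = 19990 (mod 28561)

Hensel: r_{i+1} = r_i − f(r_i)/f′(r_i) mod 13^{i+2}, where f′(x) = 3x². Iterate:
  r_0 = 9 (mod 13)
  r_1 = 48 (mod 169)
  r_2 = 217 (mod 2197)
  r_3 = 19990 (mod 28561)
Final: r = 19990 with f(r) ≡ 0 mod 13^4.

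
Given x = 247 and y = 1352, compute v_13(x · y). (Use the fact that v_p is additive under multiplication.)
v_13(333944) = 3

v_p(x) = 1 (factor: 247 = 13^1 · 19); v_p(y) = 2 (factor: 1352 = 13^2 · 8). Additivity: v_p(xy) = v_p(x) + v_p(y) = 1 + 2 = 3. (Direct check: xy = 333944 = 13^3 · (152).)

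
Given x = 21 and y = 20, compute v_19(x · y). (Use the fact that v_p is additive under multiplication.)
v_19(420) = 0

v_p(x) = 0 (factor: 21 = 19^0 · 21); v_p(y) = 0 (factor: 20 = 19^0 · 20). Additivity: v_p(xy) = v_p(x) + v_p(y) = 0 + 0 = 0. (Direct check: xy = 420 = 19^0 · (420).)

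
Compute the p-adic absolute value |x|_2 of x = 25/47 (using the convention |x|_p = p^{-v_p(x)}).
|25/47|_2 = 1

Step 1 — compute v_2(x) by factoring powers of 2 out of the numerator and denominator: v_2(25/47) = 0. Step 2 — apply |x|_p = p^{-v_p(x)} = 2^{0} = 1.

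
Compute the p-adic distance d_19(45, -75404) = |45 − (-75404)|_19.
d_19(45, -75404) = 1/6859

Step 1 — x − y = 45 − (-75404) = 75449. Step 2 — v_19(75449) = 3 (factor: 75449 = (19^3 · 11); the sign does not affect v_p). Step 3 — |x − y|_19 = 19^{-3} = 1/6859.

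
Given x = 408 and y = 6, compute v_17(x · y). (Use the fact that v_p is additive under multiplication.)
v_17(2448) = 1

v_p(x) = 1 (factor: 408 = 17^1 · 24); v_p(y) = 0 (factor: 6 = 17^0 · 6). Additivity: v_p(xy) = v_p(x) + v_p(y) = 1 + 0 = 1. (Direct check: xy = 2448 = 17^1 · (144).)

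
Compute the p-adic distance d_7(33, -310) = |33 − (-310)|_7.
d_7(33, -310) = 1/343

Step 1 — x − y = 33 − (-310) = 343. Step 2 — v_7(343) = 3 (factor: 343 = (7^3 · 1); the sign does not affect v_p). Step 3 — |x − y|_7 = 7^{-3} = 1/343.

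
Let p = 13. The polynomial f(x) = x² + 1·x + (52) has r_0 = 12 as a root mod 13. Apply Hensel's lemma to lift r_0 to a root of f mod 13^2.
r_1 = 51 (mod 169)

Hensel: r_{i+1} = r_i − f(r_i)·(f′(r_i))^{-1} mod 13^{i+2}, f′(x) = 2x + 1. Iterate:
  r_0 = 12 (mod 13)
  r_1 = 51 (mod 169)
Final: r = 51 satisfies f(r) ≡ 0 mod 13^2.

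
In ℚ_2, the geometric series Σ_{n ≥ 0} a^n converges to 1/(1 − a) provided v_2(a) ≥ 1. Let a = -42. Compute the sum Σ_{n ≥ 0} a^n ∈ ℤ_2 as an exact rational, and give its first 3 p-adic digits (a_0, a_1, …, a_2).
Σ a^n = 1/(1 − a) = 1/43;  first 3 digits = (1, 1, 0)

v_2(a) = 1 ≥ 1, so the series converges in ℤ_2 to 1/(1 − a) = 1/(1 − (-42)) = 1/43. Expand this rational in ℤ_2: compute digits iteratively via d_i = x_i mod 2, x_{i+1} = (x_i − d_i)/2. The first 3 digits are (1, 1, 0).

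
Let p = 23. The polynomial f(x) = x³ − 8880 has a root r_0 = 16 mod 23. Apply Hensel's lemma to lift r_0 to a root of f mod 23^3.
r_2 = 7307 (mod 12167)

Hensel: r_{i+1} = r_i − f(r_i)/f′(r_i) mod 23^{i+2}, where f′(x) = 3x². Iterate:
  r_0 = 16 (mod 23)
  r_1 = 430 (mod 529)
  r_2 = 7307 (mod 12167)
Final: r = 7307 with f(r) ≡ 0 mod 23^3.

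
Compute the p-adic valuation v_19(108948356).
v_19(108948356) = 5

v_19(n) is the largest exponent k such that 19^k divides n. Factor out: 108948356 = 19^5 · 44. (Sign doesn't affect v_p.) So v_19(108948356) = 5.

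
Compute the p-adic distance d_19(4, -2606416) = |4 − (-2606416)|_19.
d_19(4, -2606416) = 1/130321

Step 1 — x − y = 4 − (-2606416) = 2606420. Step 2 — v_19(2606420) = 4 (factor: 2606420 = (19^4 · 20); the sign does not affect v_p). Step 3 — |x − y|_19 = 19^{-4} = 1/130321.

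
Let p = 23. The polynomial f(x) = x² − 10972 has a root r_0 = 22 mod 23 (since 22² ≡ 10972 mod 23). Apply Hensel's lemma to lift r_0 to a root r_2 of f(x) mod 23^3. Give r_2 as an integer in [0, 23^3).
r_2 = 9061 (mod 12167)

Hensel's recurrence: r_{i+1} = r_i − f(r_i)·(f′(r_i))^{-1} mod 23^{i+2}, with f′(x) = 2x. Iterate:
  r_0 = 22 (mod 23)
  r_1 = 68 (mod 529)
  r_2 = 9061 (mod 12167)
Final: r_2 = 9061, and one checks f(r_2) ≡ 0 mod 23^3.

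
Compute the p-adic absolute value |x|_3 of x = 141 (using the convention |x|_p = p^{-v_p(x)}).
|141|_3 = 1/3

Step 1 — compute v_3(x) by factoring powers of 3 out of the numerator and denominator: v_3(141) = 1. Step 2 — apply |x|_p = p^{-v_p(x)} = 3^{-1} = 1/3.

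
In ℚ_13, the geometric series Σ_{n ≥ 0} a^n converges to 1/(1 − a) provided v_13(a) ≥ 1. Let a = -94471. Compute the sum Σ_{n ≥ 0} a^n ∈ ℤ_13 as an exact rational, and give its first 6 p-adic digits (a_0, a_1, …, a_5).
Σ a^n = 1/(1 − a) = 1/94472;  first 6 digits = (1, 0, 0, 9, 9, 12)

v_13(a) = 3 ≥ 1, so the series converges in ℤ_13 to 1/(1 − a) = 1/(1 − (-94471)) = 1/94472. Expand this rational in ℤ_13: compute digits iteratively via d_i = x_i mod 13, x_{i+1} = (x_i − d_i)/13. The first 6 digits are (1, 0, 0, 9, 9, 12).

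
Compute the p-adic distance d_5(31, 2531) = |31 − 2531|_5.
d_5(31, 2531) = 1/625

Step 1 — x − y = 31 − 2531 = -2500. Step 2 — v_5(-2500) = 4 (factor: -2500 = −(5^4 · 4); the sign does not affect v_p). Step 3 — |x − y|_5 = 5^{-4} = 1/625.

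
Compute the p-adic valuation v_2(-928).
v_2(-928) = 5

v_2(n) is the largest exponent k such that 2^k divides n. Factor out: -928 = -2^5 · 29. (Sign doesn't affect v_p.) So v_2(-928) = 5.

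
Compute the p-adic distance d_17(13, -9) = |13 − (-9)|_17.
d_17(13, -9) = 1

Step 1 — x − y = 13 − (-9) = 22. Step 2 — v_17(22) = 0 (factor: 22 = (17^0 · 22); the sign does not affect v_p). Step 3 — |x − y|_17 = 17^{0} = 1.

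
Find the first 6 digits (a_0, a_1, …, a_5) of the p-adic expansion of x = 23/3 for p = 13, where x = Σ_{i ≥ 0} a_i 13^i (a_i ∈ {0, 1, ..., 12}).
(a_0, …, a_5) = (12, 4, 4, 4, 4, 4)

v_13(23/3) = 0 (numerator and denominator both coprime to 13), so x ∈ ℤ_13^×. Compute digits iteratively via a_i = x_i mod 13, x_{i+1} = (x_i − a_i)/13, with x_0 = x:
  x_0 = 23/3;  a_0 = 12;  x_1 = (x_0 − 12)/13 = -1/3
  x_1 = -1/3;  a_1 = 4;  x_2 = (x_1 − 4)/13 = -1/3
  x_2 = -1/3;  a_2 = 4;  x_3 = (x_2 − 4)/13 = -1/3
  x_3 = -1/3;  a_3 = 4;  x_4 = (x_3 − 4)/13 = -1/3
  x_4 = -1/3;  a_4 = 4;  x_5 = (x_4 − 4)/13 = -1/3
  x_5 = -1/3;  a_5 = 4;  x_6 = (x_5 − 4)/13 = -1/3
Digits: (12, 4, 4, 4, 4, 4).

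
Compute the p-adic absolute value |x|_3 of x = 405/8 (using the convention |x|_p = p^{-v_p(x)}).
|405/8|_3 = 1/81

Step 1 — compute v_3(x) by factoring powers of 3 out of the numerator and denominator: v_3(405/8) = 4. Step 2 — apply |x|_p = p^{-v_p(x)} = 3^{-4} = 1/81.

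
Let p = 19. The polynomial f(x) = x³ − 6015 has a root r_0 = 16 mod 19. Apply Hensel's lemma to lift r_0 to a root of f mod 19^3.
r_2 = 2828 (mod 6859)

Hensel: r_{i+1} = r_i − f(r_i)/f′(r_i) mod 19^{i+2}, where f′(x) = 3x². Iterate:
  r_0 = 16 (mod 19)
  r_1 = 301 (mod 361)
  r_2 = 2828 (mod 6859)
Final: r = 2828 with f(r) ≡ 0 mod 19^3.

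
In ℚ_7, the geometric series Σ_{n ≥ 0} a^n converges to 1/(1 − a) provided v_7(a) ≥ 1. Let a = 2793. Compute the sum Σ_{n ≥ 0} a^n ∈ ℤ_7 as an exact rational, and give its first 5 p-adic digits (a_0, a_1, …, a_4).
Σ a^n = 1/(1 − a) = -1/2792;  first 5 digits = (1, 0, 1, 1, 2)

v_7(a) = 2 ≥ 1, so the series converges in ℤ_7 to 1/(1 − a) = 1/(1 − 2793) = -1/2792. Expand this rational in ℤ_7: compute digits iteratively via d_i = x_i mod 7, x_{i+1} = (x_i − d_i)/7. The first 5 digits are (1, 0, 1, 1, 2).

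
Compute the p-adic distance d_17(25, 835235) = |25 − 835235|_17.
d_17(25, 835235) = 1/83521

Step 1 — x − y = 25 − 835235 = -835210. Step 2 — v_17(-835210) = 4 (factor: -835210 = −(17^4 · 10); the sign does not affect v_p). Step 3 — |x − y|_17 = 17^{-4} = 1/83521.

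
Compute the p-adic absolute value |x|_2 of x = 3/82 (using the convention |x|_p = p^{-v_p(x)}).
|3/82|_2 = 2

Step 1 — compute v_2(x) by factoring powers of 2 out of the numerator and denominator: v_2(3/82) = -1. Step 2 — apply |x|_p = p^{-v_p(x)} = 2^{1} = 2.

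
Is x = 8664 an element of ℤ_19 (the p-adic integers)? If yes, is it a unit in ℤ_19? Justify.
x ∈ ℤ_19 but not a unit; v_19(x) = 2 > 0

ℤ_19 = {x ∈ ℚ_19 : v_19(x) ≥ 0} and ℤ_19^× = {x ∈ ℤ_19 : v_19(x) = 0}. Here v_19(8664) = v_19(num) − v_19(den) = 2; compare against these criteria.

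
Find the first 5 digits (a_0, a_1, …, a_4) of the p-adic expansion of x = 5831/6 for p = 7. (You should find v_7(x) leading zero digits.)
(a_0, …, a_4) = (0, 0, 0, 4, 1)

v_7(5831/6) = 3, so a_0 = ... = a_2 = 0. Factor out: x = 7^3 · u with u = 17/6 a unit in ℤ_7. Expand u iteratively via a_{v+i} = u_i mod 7, u_{i+1} = (u_i − a_{v+i})/7:
  u_0 = 17/6;  a_3 = 4;  u_1 = (u_0 − 4)/7 = -1/6
  u_1 = -1/6;  a_4 = 1;  u_2 = (u_1 − 1)/7 = -1/6
Digits: (0, 0, 0, 4, 1).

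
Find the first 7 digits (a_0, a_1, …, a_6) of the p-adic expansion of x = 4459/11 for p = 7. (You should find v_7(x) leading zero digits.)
(a_0, …, a_6) = (0, 0, 0, 5, 2, 6, 1)

v_7(4459/11) = 3, so a_0 = ... = a_2 = 0. Factor out: x = 7^3 · u with u = 13/11 a unit in ℤ_7. Expand u iteratively via a_{v+i} = u_i mod 7, u_{i+1} = (u_i − a_{v+i})/7:
  u_0 = 13/11;  a_3 = 5;  u_1 = (u_0 − 5)/7 = -6/11
  u_1 = -6/11;  a_4 = 2;  u_2 = (u_1 − 2)/7 = -4/11
  u_2 = -4/11;  a_5 = 6;  u_3 = (u_2 − 6)/7 = -10/11
  u_3 = -10/11;  a_6 = 1;  u_4 = (u_3 − 1)/7 = -3/11
Digits: (0, 0, 0, 5, 2, 6, 1).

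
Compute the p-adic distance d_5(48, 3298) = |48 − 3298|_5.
d_5(48, 3298) = 1/125

Step 1 — x − y = 48 − 3298 = -3250. Step 2 — v_5(-3250) = 3 (factor: -3250 = −(5^3 · 26); the sign does not affect v_p). Step 3 — |x − y|_5 = 5^{-3} = 1/125.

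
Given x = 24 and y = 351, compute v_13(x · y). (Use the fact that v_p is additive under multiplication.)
v_13(8424) = 1

v_p(x) = 0 (factor: 24 = 13^0 · 24); v_p(y) = 1 (factor: 351 = 13^1 · 27). Additivity: v_p(xy) = v_p(x) + v_p(y) = 0 + 1 = 1. (Direct check: xy = 8424 = 13^1 · (648).)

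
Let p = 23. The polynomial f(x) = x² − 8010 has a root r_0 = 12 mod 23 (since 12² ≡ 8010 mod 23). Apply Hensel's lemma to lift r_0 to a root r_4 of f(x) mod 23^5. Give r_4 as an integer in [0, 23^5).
r_4 = 2231265 (mod 6436343)

Hensel's recurrence: r_{i+1} = r_i − f(r_i)·(f′(r_i))^{-1} mod 23^{i+2}, with f′(x) = 2x. Iterate:
  r_0 = 12 (mod 23)
  r_1 = 472 (mod 529)
  r_2 = 4704 (mod 12167)
  r_3 = 272378 (mod 279841)
  r_4 = 2231265 (mod 6436343)
Final: r_4 = 2231265, and one checks f(r_4) ≡ 0 mod 23^5.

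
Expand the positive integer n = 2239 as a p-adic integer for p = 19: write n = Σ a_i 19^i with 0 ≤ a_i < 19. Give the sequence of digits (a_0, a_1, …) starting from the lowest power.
(a_0, a_1, …) = (16, 3, 6)

Repeated division by 19 gives the digits low-to-high: 2239 = 16 + 3·19^1 + 6·19^2. Digit sequence: (16, 3, 6).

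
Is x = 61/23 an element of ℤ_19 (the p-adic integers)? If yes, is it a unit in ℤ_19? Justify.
x ∈ ℤ_19^× (unit); v_19(x) = 0

ℤ_19 = {x ∈ ℚ_19 : v_19(x) ≥ 0} and ℤ_19^× = {x ∈ ℤ_19 : v_19(x) = 0}. Here v_19(61/23) = v_19(num) − v_19(den) = 0; compare against these criteria.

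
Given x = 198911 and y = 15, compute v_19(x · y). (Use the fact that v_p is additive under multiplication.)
v_19(2983665) = 3

v_p(x) = 3 (factor: 198911 = 19^3 · 29); v_p(y) = 0 (factor: 15 = 19^0 · 15). Additivity: v_p(xy) = v_p(x) + v_p(y) = 3 + 0 = 3. (Direct check: xy = 2983665 = 19^3 · (435).)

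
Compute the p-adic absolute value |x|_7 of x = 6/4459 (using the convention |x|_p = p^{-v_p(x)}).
|6/4459|_7 = 343

Step 1 — compute v_7(x) by factoring powers of 7 out of the numerator and denominator: v_7(6/4459) = -3. Step 2 — apply |x|_p = p^{-v_p(x)} = 7^{3} = 343.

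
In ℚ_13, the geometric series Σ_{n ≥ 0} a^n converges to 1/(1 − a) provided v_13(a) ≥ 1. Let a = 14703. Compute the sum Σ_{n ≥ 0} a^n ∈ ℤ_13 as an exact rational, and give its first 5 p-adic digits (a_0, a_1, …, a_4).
Σ a^n = 1/(1 − a) = -1/14702;  first 5 digits = (1, 0, 9, 6, 3)

v_13(a) = 2 ≥ 1, so the series converges in ℤ_13 to 1/(1 − a) = 1/(1 − 14703) = -1/14702. Expand this rational in ℤ_13: compute digits iteratively via d_i = x_i mod 13, x_{i+1} = (x_i − d_i)/13. The first 5 digits are (1, 0, 9, 6, 3).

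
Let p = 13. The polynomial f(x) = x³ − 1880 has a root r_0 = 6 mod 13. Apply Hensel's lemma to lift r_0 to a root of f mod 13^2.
r_1 = 84 (mod 169)

Hensel: r_{i+1} = r_i − f(r_i)/f′(r_i) mod 13^{i+2}, where f′(x) = 3x². Iterate:
  r_0 = 6 (mod 13)
  r_1 = 84 (mod 169)
Final: r = 84 with f(r) ≡ 0 mod 13^2.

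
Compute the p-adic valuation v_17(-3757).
v_17(-3757) = 2

v_17(n) is the largest exponent k such that 17^k divides n. Factor out: -3757 = -17^2 · 13. (Sign doesn't affect v_p.) So v_17(-3757) = 2.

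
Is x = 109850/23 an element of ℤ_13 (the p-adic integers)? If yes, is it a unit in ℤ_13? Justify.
x ∈ ℤ_13 but not a unit; v_13(x) = 3 > 0

ℤ_13 = {x ∈ ℚ_13 : v_13(x) ≥ 0} and ℤ_13^× = {x ∈ ℤ_13 : v_13(x) = 0}. Here v_13(109850/23) = v_13(num) − v_13(den) = 3; compare against these criteria.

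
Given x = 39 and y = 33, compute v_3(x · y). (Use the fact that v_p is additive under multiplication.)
v_3(1287) = 2

v_p(x) = 1 (factor: 39 = 3^1 · 13); v_p(y) = 1 (factor: 33 = 3^1 · 11). Additivity: v_p(xy) = v_p(x) + v_p(y) = 1 + 1 = 2. (Direct check: xy = 1287 = 3^2 · (143).)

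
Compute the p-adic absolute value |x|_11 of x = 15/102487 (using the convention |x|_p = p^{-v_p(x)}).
|15/102487|_11 = 14641

Step 1 — compute v_11(x) by factoring powers of 11 out of the numerator and denominator: v_11(15/102487) = -4. Step 2 — apply |x|_p = p^{-v_p(x)} = 11^{4} = 14641.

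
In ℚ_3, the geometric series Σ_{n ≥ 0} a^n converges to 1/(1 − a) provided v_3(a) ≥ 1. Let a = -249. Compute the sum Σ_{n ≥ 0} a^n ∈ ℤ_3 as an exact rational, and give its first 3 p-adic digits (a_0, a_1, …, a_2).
Σ a^n = 1/(1 − a) = 1/250;  first 3 digits = (1, 1, 0)

v_3(a) = 1 ≥ 1, so the series converges in ℤ_3 to 1/(1 − a) = 1/(1 − (-249)) = 1/250. Expand this rational in ℤ_3: compute digits iteratively via d_i = x_i mod 3, x_{i+1} = (x_i − d_i)/3. The first 3 digits are (1, 1, 0).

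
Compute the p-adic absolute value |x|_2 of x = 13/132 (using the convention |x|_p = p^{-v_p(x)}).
|13/132|_2 = 4

Step 1 — compute v_2(x) by factoring powers of 2 out of the numerator and denominator: v_2(13/132) = -2. Step 2 — apply |x|_p = p^{-v_p(x)} = 2^{2} = 4.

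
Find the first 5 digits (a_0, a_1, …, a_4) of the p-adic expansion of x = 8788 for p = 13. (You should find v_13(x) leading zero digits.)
(a_0, …, a_4) = (0, 0, 0, 4, 0)

v_13(8788) = 3, so a_0 = ... = a_2 = 0. Factor out: x = 13^3 · u with u = 4 a unit in ℤ_13. Expand u iteratively via a_{v+i} = u_i mod 13, u_{i+1} = (u_i − a_{v+i})/13:
  u_0 = 4;  a_3 = 4;  u_1 = (u_0 − 4)/13 = 0
  u_1 = 0;  a_4 = 0;  u_2 = (u_1 − 0)/13 = 0
Digits: (0, 0, 0, 4, 0).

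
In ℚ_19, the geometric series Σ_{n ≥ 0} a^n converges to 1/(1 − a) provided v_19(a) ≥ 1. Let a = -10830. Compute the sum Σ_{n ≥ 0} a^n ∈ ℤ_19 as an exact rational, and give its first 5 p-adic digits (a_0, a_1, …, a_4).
Σ a^n = 1/(1 − a) = 1/10831;  first 5 digits = (1, 0, 8, 17, 6)

v_19(a) = 2 ≥ 1, so the series converges in ℤ_19 to 1/(1 − a) = 1/(1 − (-10830)) = 1/10831. Expand this rational in ℤ_19: compute digits iteratively via d_i = x_i mod 19, x_{i+1} = (x_i − d_i)/19. The first 5 digits are (1, 0, 8, 17, 6).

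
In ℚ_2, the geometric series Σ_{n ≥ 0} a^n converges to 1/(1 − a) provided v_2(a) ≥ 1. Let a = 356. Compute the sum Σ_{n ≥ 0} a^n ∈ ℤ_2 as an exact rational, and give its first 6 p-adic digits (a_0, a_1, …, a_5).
Σ a^n = 1/(1 − a) = -1/355;  first 6 digits = (1, 0, 1, 0, 1, 1)

v_2(a) = 2 ≥ 1, so the series converges in ℤ_2 to 1/(1 − a) = 1/(1 − 356) = -1/355. Expand this rational in ℤ_2: compute digits iteratively via d_i = x_i mod 2, x_{i+1} = (x_i − d_i)/2. The first 6 digits are (1, 0, 1, 0, 1, 1).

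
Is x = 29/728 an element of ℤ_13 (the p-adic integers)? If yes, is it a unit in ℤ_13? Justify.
x ∉ ℤ_13 (v_13(x) = -1 < 0)

ℤ_13 = {x ∈ ℚ_13 : v_13(x) ≥ 0} and ℤ_13^× = {x ∈ ℤ_13 : v_13(x) = 0}. Here v_13(29/728) = v_13(num) − v_13(den) = -1; compare against these criteria.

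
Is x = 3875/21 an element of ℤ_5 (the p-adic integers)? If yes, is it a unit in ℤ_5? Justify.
x ∈ ℤ_5 but not a unit; v_5(x) = 3 > 0

ℤ_5 = {x ∈ ℚ_5 : v_5(x) ≥ 0} and ℤ_5^× = {x ∈ ℤ_5 : v_5(x) = 0}. Here v_5(3875/21) = v_5(num) − v_5(den) = 3; compare against these criteria.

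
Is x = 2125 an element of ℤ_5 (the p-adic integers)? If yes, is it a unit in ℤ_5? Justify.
x ∈ ℤ_5 but not a unit; v_5(x) = 3 > 0

ℤ_5 = {x ∈ ℚ_5 : v_5(x) ≥ 0} and ℤ_5^× = {x ∈ ℤ_5 : v_5(x) = 0}. Here v_5(2125) = v_5(num) − v_5(den) = 3; compare against these criteria.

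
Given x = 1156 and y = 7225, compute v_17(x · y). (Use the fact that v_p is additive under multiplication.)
v_17(8352100) = 4

v_p(x) = 2 (factor: 1156 = 17^2 · 4); v_p(y) = 2 (factor: 7225 = 17^2 · 25). Additivity: v_p(xy) = v_p(x) + v_p(y) = 2 + 2 = 4. (Direct check: xy = 8352100 = 17^4 · (100).)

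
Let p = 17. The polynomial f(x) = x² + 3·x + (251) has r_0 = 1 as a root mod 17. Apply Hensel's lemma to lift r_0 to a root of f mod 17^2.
r_1 = 239 (mod 289)

Hensel: r_{i+1} = r_i − f(r_i)·(f′(r_i))^{-1} mod 17^{i+2}, f′(x) = 2x + 3. Iterate:
  r_0 = 1 (mod 17)
  r_1 = 239 (mod 289)
Final: r = 239 satisfies f(r) ≡ 0 mod 17^2.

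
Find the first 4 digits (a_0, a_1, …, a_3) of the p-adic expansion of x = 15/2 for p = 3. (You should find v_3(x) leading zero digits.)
(a_0, …, a_3) = (0, 1, 2, 1)

v_3(15/2) = 1, so a_0 = ... = a_0 = 0. Factor out: x = 3^1 · u with u = 5/2 a unit in ℤ_3. Expand u iteratively via a_{v+i} = u_i mod 3, u_{i+1} = (u_i − a_{v+i})/3:
  u_0 = 5/2;  a_1 = 1;  u_1 = (u_0 − 1)/3 = 1/2
  u_1 = 1/2;  a_2 = 2;  u_2 = (u_1 − 2)/3 = -1/2
  u_2 = -1/2;  a_3 = 1;  u_3 = (u_2 − 1)/3 = -1/2
Digits: (0, 1, 2, 1).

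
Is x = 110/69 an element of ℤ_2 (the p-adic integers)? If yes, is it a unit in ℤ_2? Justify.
x ∈ ℤ_2 but not a unit; v_2(x) = 1 > 0

ℤ_2 = {x ∈ ℚ_2 : v_2(x) ≥ 0} and ℤ_2^× = {x ∈ ℤ_2 : v_2(x) = 0}. Here v_2(110/69) = v_2(num) − v_2(den) = 1; compare against these criteria.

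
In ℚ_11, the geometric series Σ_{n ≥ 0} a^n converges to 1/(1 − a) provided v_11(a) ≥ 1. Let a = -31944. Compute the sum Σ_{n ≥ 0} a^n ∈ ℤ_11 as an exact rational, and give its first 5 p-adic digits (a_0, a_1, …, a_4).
Σ a^n = 1/(1 − a) = 1/31945;  first 5 digits = (1, 0, 0, 9, 8)

v_11(a) = 3 ≥ 1, so the series converges in ℤ_11 to 1/(1 − a) = 1/(1 − (-31944)) = 1/31945. Expand this rational in ℤ_11: compute digits iteratively via d_i = x_i mod 11, x_{i+1} = (x_i − d_i)/11. The first 5 digits are (1, 0, 0, 9, 8).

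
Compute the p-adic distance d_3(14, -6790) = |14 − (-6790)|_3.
d_3(14, -6790) = 1/243

Step 1 — x − y = 14 − (-6790) = 6804. Step 2 — v_3(6804) = 5 (factor: 6804 = (3^5 · 28); the sign does not affect v_p). Step 3 — |x − y|_3 = 3^{-5} = 1/243.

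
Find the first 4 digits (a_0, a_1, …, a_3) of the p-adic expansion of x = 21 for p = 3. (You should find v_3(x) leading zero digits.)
(a_0, …, a_3) = (0, 1, 2, 0)

v_3(21) = 1, so a_0 = ... = a_0 = 0. Factor out: x = 3^1 · u with u = 7 a unit in ℤ_3. Expand u iteratively via a_{v+i} = u_i mod 3, u_{i+1} = (u_i − a_{v+i})/3:
  u_0 = 7;  a_1 = 1;  u_1 = (u_0 − 1)/3 = 2
  u_1 = 2;  a_2 = 2;  u_2 = (u_1 − 2)/3 = 0
  u_2 = 0;  a_3 = 0;  u_3 = (u_2 − 0)/3 = 0
Digits: (0, 1, 2, 0).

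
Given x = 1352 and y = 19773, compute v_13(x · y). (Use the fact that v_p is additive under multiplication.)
v_13(26733096) = 5

v_p(x) = 2 (factor: 1352 = 13^2 · 8); v_p(y) = 3 (factor: 19773 = 13^3 · 9). Additivity: v_p(xy) = v_p(x) + v_p(y) = 2 + 3 = 5. (Direct check: xy = 26733096 = 13^5 · (72).)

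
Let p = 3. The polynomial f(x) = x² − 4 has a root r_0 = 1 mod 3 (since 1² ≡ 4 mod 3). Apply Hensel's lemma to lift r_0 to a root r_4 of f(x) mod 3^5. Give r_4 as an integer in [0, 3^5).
r_4 = 241 (mod 243)

Hensel's recurrence: r_{i+1} = r_i − f(r_i)·(f′(r_i))^{-1} mod 3^{i+2}, with f′(x) = 2x. Iterate:
  r_0 = 1 (mod 3)
  r_1 = 7 (mod 9)
  r_2 = 25 (mod 27)
  r_3 = 79 (mod 81)
  r_4 = 241 (mod 243)
Final: r_4 = 241, and one checks f(r_4) ≡ 0 mod 3^5.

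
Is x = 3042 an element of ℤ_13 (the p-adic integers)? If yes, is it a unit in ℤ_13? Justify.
x ∈ ℤ_13 but not a unit; v_13(x) = 2 > 0

ℤ_13 = {x ∈ ℚ_13 : v_13(x) ≥ 0} and ℤ_13^× = {x ∈ ℤ_13 : v_13(x) = 0}. Here v_13(3042) = v_13(num) − v_13(den) = 2; compare against these criteria.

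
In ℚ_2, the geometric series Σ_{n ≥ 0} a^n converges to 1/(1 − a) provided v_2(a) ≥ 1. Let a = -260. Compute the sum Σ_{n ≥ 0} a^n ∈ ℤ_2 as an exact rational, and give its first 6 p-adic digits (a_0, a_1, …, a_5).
Σ a^n = 1/(1 − a) = 1/261;  first 6 digits = (1, 0, 1, 1, 0, 0)

v_2(a) = 2 ≥ 1, so the series converges in ℤ_2 to 1/(1 − a) = 1/(1 − (-260)) = 1/261. Expand this rational in ℤ_2: compute digits iteratively via d_i = x_i mod 2, x_{i+1} = (x_i − d_i)/2. The first 6 digits are (1, 0, 1, 1, 0, 0).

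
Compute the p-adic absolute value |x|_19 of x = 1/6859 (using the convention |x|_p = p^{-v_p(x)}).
|1/6859|_19 = 6859

Step 1 — compute v_19(x) by factoring powers of 19 out of the numerator and denominator: v_19(1/6859) = -3. Step 2 — apply |x|_p = p^{-v_p(x)} = 19^{3} = 6859.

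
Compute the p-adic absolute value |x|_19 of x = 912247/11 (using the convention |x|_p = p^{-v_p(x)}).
|912247/11|_19 = 1/130321

Step 1 — compute v_19(x) by factoring powers of 19 out of the numerator and denominator: v_19(912247/11) = 4. Step 2 — apply |x|_p = p^{-v_p(x)} = 19^{-4} = 1/130321.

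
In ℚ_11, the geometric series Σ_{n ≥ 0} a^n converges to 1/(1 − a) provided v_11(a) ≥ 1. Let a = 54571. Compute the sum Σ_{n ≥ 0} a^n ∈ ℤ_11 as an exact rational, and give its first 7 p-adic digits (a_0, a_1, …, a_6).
Σ a^n = 1/(1 − a) = -1/54570;  first 7 digits = (1, 0, 0, 8, 3, 0, 9)

v_11(a) = 3 ≥ 1, so the series converges in ℤ_11 to 1/(1 − a) = 1/(1 − 54571) = -1/54570. Expand this rational in ℤ_11: compute digits iteratively via d_i = x_i mod 11, x_{i+1} = (x_i − d_i)/11. The first 7 digits are (1, 0, 0, 8, 3, 0, 9).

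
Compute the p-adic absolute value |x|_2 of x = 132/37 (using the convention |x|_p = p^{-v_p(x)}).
|132/37|_2 = 1/4

Step 1 — compute v_2(x) by factoring powers of 2 out of the numerator and denominator: v_2(132/37) = 2. Step 2 — apply |x|_p = p^{-v_p(x)} = 2^{-2} = 1/4.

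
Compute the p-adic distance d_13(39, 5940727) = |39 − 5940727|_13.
d_13(39, 5940727) = 1/371293

Step 1 — x − y = 39 − 5940727 = -5940688. Step 2 — v_13(-5940688) = 5 (factor: -5940688 = −(13^5 · 16); the sign does not affect v_p). Step 3 — |x − y|_13 = 13^{-5} = 1/371293.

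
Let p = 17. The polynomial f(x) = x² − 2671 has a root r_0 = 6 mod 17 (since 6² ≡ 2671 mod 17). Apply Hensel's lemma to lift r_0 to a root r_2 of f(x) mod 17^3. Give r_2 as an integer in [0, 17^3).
r_2 = 4103 (mod 4913)

Hensel's recurrence: r_{i+1} = r_i − f(r_i)·(f′(r_i))^{-1} mod 17^{i+2}, with f′(x) = 2x. Iterate:
  r_0 = 6 (mod 17)
  r_1 = 57 (mod 289)
  r_2 = 4103 (mod 4913)
Final: r_2 = 4103, and one checks f(r_2) ≡ 0 mod 17^3.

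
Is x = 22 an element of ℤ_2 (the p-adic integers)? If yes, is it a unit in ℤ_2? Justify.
x ∈ ℤ_2 but not a unit; v_2(x) = 1 > 0

ℤ_2 = {x ∈ ℚ_2 : v_2(x) ≥ 0} and ℤ_2^× = {x ∈ ℤ_2 : v_2(x) = 0}. Here v_2(22) = v_2(num) − v_2(den) = 1; compare against these criteria.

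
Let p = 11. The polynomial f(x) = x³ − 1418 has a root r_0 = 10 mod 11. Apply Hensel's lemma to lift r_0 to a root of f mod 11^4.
r_3 = 7248 (mod 14641)

Hensel: r_{i+1} = r_i − f(r_i)/f′(r_i) mod 11^{i+2}, where f′(x) = 3x². Iterate:
  r_0 = 10 (mod 11)
  r_1 = 109 (mod 121)
  r_2 = 593 (mod 1331)
  r_3 = 7248 (mod 14641)
Final: r = 7248 with f(r) ≡ 0 mod 11^4.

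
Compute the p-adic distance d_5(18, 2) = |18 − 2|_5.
d_5(18, 2) = 1

Step 1 — x − y = 18 − 2 = 16. Step 2 — v_5(16) = 0 (factor: 16 = (5^0 · 16); the sign does not affect v_p). Step 3 — |x − y|_5 = 5^{0} = 1.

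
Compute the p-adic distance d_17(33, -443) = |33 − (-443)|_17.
d_17(33, -443) = 1/17

Step 1 — x − y = 33 − (-443) = 476. Step 2 — v_17(476) = 1 (factor: 476 = (17^1 · 28); the sign does not affect v_p). Step 3 — |x − y|_17 = 17^{-1} = 1/17.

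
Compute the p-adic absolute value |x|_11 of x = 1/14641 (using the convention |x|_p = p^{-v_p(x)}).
|1/14641|_11 = 14641

Step 1 — compute v_11(x) by factoring powers of 11 out of the numerator and denominator: v_11(1/14641) = -4. Step 2 — apply |x|_p = p^{-v_p(x)} = 11^{4} = 14641.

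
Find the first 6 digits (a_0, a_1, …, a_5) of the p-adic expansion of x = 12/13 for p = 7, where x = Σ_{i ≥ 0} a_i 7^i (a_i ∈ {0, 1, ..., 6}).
(a_0, …, a_5) = (2, 2, 4, 1, 3, 6)

v_7(12/13) = 0 (numerator and denominator both coprime to 7), so x ∈ ℤ_7^×. Compute digits iteratively via a_i = x_i mod 7, x_{i+1} = (x_i − a_i)/7, with x_0 = x:
  x_0 = 12/13;  a_0 = 2;  x_1 = (x_0 − 2)/7 = -2/13
  x_1 = -2/13;  a_1 = 2;  x_2 = (x_1 − 2)/7 = -4/13
  x_2 = -4/13;  a_2 = 4;  x_3 = (x_2 − 4)/7 = -8/13
  x_3 = -8/13;  a_3 = 1;  x_4 = (x_3 − 1)/7 = -3/13
  x_4 = -3/13;  a_4 = 3;  x_5 = (x_4 − 3)/7 = -6/13
  x_5 = -6/13;  a_5 = 6;  x_6 = (x_5 − 6)/7 = -12/13
Digits: (2, 2, 4, 1, 3, 6).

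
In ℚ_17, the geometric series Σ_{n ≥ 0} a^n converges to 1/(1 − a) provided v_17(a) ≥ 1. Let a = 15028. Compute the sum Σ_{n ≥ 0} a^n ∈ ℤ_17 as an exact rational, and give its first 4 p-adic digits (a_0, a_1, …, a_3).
Σ a^n = 1/(1 − a) = -1/15027;  first 4 digits = (1, 0, 1, 3)

v_17(a) = 2 ≥ 1, so the series converges in ℤ_17 to 1/(1 − a) = 1/(1 − 15028) = -1/15027. Expand this rational in ℤ_17: compute digits iteratively via d_i = x_i mod 17, x_{i+1} = (x_i − d_i)/17. The first 4 digits are (1, 0, 1, 3).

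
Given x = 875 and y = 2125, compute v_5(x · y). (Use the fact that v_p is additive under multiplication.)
v_5(1859375) = 6

v_p(x) = 3 (factor: 875 = 5^3 · 7); v_p(y) = 3 (factor: 2125 = 5^3 · 17). Additivity: v_p(xy) = v_p(x) + v_p(y) = 3 + 3 = 6. (Direct check: xy = 1859375 = 5^6 · (119).)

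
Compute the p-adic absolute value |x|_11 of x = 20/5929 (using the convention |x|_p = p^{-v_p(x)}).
|20/5929|_11 = 121

Step 1 — compute v_11(x) by factoring powers of 11 out of the numerator and denominator: v_11(20/5929) = -2. Step 2 — apply |x|_p = p^{-v_p(x)} = 11^{2} = 121.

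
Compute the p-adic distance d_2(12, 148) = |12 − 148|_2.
d_2(12, 148) = 1/8

Step 1 — x − y = 12 − 148 = -136. Step 2 — v_2(-136) = 3 (factor: -136 = −(2^3 · 17); the sign does not affect v_p). Step 3 — |x − y|_2 = 2^{-3} = 1/8.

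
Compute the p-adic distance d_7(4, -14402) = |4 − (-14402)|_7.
d_7(4, -14402) = 1/2401

Step 1 — x − y = 4 − (-14402) = 14406. Step 2 — v_7(14406) = 4 (factor: 14406 = (7^4 · 6); the sign does not affect v_p). Step 3 — |x − y|_7 = 7^{-4} = 1/2401.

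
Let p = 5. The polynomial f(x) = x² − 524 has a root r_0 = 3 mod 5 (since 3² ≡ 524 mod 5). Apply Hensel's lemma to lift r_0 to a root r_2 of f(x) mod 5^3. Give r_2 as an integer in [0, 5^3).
r_2 = 93 (mod 125)

Hensel's recurrence: r_{i+1} = r_i − f(r_i)·(f′(r_i))^{-1} mod 5^{i+2}, with f′(x) = 2x. Iterate:
  r_0 = 3 (mod 5)
  r_1 = 18 (mod 25)
  r_2 = 93 (mod 125)
Final: r_2 = 93, and one checks f(r_2) ≡ 0 mod 5^3.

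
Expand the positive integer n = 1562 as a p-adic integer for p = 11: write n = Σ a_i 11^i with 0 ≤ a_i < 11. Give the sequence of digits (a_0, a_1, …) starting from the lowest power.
(a_0, a_1, …) = (0, 10, 1, 1)

Repeated division by 11 gives the digits low-to-high: 1562 = 10·11^1 + 1·11^2 + 1·11^3. Digit sequence: (0, 10, 1, 1).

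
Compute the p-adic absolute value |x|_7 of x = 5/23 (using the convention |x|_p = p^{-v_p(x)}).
|5/23|_7 = 1

Step 1 — compute v_7(x) by factoring powers of 7 out of the numerator and denominator: v_7(5/23) = 0. Step 2 — apply |x|_p = p^{-v_p(x)} = 7^{0} = 1.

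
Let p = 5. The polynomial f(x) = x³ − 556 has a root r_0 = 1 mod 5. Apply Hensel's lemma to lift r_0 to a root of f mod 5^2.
r_1 = 11 (mod 25)

Hensel: r_{i+1} = r_i − f(r_i)/f′(r_i) mod 5^{i+2}, where f′(x) = 3x². Iterate:
  r_0 = 1 (mod 5)
  r_1 = 11 (mod 25)
Final: r = 11 with f(r) ≡ 0 mod 5^2.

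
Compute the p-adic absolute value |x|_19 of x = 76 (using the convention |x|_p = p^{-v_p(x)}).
|76|_19 = 1/19

Step 1 — compute v_19(x) by factoring powers of 19 out of the numerator and denominator: v_19(76) = 1. Step 2 — apply |x|_p = p^{-v_p(x)} = 19^{-1} = 1/19.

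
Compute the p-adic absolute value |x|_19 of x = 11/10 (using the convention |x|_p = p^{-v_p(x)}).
|11/10|_19 = 1

Step 1 — compute v_19(x) by factoring powers of 19 out of the numerator and denominator: v_19(11/10) = 0. Step 2 — apply |x|_p = p^{-v_p(x)} = 19^{0} = 1.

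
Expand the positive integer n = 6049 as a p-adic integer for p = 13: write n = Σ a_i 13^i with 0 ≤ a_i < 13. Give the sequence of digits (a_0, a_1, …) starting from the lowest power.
(a_0, a_1, …) = (4, 10, 9, 2)

Repeated division by 13 gives the digits low-to-high: 6049 = 4 + 10·13^1 + 9·13^2 + 2·13^3. Digit sequence: (4, 10, 9, 2).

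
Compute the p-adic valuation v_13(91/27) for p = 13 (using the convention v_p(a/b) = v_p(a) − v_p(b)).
v_13(91/27) = 1

Factor powers of 13 from the numerator and denominator of the reduced fraction: 91 = 13^1 · 7 and 27 = 13^0 · 27. Apply v_p(a/b) = v_p(a) − v_p(b): v_13(91/27) = 1 − 0 = 1.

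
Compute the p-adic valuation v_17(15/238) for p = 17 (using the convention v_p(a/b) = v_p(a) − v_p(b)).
v_17(15/238) = -1

Factor powers of 17 from the numerator and denominator of the reduced fraction: 15 = 17^0 · 15 and 238 = 17^1 · 14. Apply v_p(a/b) = v_p(a) − v_p(b): v_17(15/238) = 0 − 1 = -1.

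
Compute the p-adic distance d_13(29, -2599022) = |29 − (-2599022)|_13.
d_13(29, -2599022) = 1/371293

Step 1 — x − y = 29 − (-2599022) = 2599051. Step 2 — v_13(2599051) = 5 (factor: 2599051 = (13^5 · 7); the sign does not affect v_p). Step 3 — |x − y|_13 = 13^{-5} = 1/371293.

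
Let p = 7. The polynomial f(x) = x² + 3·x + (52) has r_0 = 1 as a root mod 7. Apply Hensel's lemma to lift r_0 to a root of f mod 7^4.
r_3 = 1548 (mod 2401)

Hensel: r_{i+1} = r_i − f(r_i)·(f′(r_i))^{-1} mod 7^{i+2}, f′(x) = 2x + 3. Iterate:
  r_0 = 1 (mod 7)
  r_1 = 29 (mod 49)
  r_2 = 176 (mod 343)
  r_3 = 1548 (mod 2401)
Final: r = 1548 satisfies f(r) ≡ 0 mod 7^4.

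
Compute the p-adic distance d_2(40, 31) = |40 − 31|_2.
d_2(40, 31) = 1

Step 1 — x − y = 40 − 31 = 9. Step 2 — v_2(9) = 0 (factor: 9 = (2^0 · 9); the sign does not affect v_p). Step 3 — |x − y|_2 = 2^{0} = 1.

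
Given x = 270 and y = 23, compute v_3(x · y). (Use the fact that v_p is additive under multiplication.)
v_3(6210) = 3

v_p(x) = 3 (factor: 270 = 3^3 · 10); v_p(y) = 0 (factor: 23 = 3^0 · 23). Additivity: v_p(xy) = v_p(x) + v_p(y) = 3 + 0 = 3. (Direct check: xy = 6210 = 3^3 · (230).)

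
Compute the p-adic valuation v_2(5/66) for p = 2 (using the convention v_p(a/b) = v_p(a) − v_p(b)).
v_2(5/66) = -1

Factor powers of 2 from the numerator and denominator of the reduced fraction: 5 = 2^0 · 5 and 66 = 2^1 · 33. Apply v_p(a/b) = v_p(a) − v_p(b): v_2(5/66) = 0 − 1 = -1.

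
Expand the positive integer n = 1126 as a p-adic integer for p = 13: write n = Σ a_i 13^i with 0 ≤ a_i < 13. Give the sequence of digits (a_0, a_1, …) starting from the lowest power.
(a_0, a_1, …) = (8, 8, 6)

Repeated division by 13 gives the digits low-to-high: 1126 = 8 + 8·13^1 + 6·13^2. Digit sequence: (8, 8, 6).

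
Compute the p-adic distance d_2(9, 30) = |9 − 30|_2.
d_2(9, 30) = 1

Step 1 — x − y = 9 − 30 = -21. Step 2 — v_2(-21) = 0 (factor: -21 = −(2^0 · 21); the sign does not affect v_p). Step 3 — |x − y|_2 = 2^{0} = 1.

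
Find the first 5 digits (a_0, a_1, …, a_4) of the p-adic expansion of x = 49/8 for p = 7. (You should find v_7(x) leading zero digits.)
(a_0, …, a_4) = (0, 0, 1, 6, 0)

v_7(49/8) = 2, so a_0 = ... = a_1 = 0. Factor out: x = 7^2 · u with u = 1/8 a unit in ℤ_7. Expand u iteratively via a_{v+i} = u_i mod 7, u_{i+1} = (u_i − a_{v+i})/7:
  u_0 = 1/8;  a_2 = 1;  u_1 = (u_0 − 1)/7 = -1/8
  u_1 = -1/8;  a_3 = 6;  u_2 = (u_1 − 6)/7 = -7/8
  u_2 = -7/8;  a_4 = 0;  u_3 = (u_2 − 0)/7 = -1/8
Digits: (0, 0, 1, 6, 0).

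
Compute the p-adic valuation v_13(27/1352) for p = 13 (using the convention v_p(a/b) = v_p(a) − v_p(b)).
v_13(27/1352) = -2

Factor powers of 13 from the numerator and denominator of the reduced fraction: 27 = 13^0 · 27 and 1352 = 13^2 · 8. Apply v_p(a/b) = v_p(a) − v_p(b): v_13(27/1352) = 0 − 2 = -2.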